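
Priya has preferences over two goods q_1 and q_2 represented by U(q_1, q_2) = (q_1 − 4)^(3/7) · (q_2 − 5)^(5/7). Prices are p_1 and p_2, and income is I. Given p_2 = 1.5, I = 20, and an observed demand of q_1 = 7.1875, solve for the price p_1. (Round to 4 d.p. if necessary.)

p_1 = 1

MRS = (3/5)·(q_2−5)/(q_1−4). Tangency with p_1/p_2 gives q_2−5 = (5/3)·(p_1/p_2)·(q_1−4).
Substituting into the budget: q_1* = 4 + 0.375·(I − 4·p_1 − 5·p_2)/p_1, and q_2* = 5 + 0.625·(…)/p_2.
Set q_1* = 7.1875 in the demand function and solve for p_1: p_1 = 1.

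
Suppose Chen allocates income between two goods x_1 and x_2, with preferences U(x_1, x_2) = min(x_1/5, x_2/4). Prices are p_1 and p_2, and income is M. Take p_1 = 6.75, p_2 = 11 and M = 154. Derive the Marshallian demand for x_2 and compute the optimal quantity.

With perfect complements, no substitution: consume in ratio x_1:x_2 = 5:4.
Budget: p_1·x_1 + p_2·(4/5)·x_1 = M, so (5·p_1 + 4·p_2)·x_1 = 5·M.
Demand: x_1*(p_1,p_2,M) = 5·M/(5·p_1 + 4·p_2), x_2* = 4·M/(5·p_1 + 4·p_2).
Here 5·6.75 + 4·11 = 77.75, giving x_2* = 7.9228.

x_2* = 7.9228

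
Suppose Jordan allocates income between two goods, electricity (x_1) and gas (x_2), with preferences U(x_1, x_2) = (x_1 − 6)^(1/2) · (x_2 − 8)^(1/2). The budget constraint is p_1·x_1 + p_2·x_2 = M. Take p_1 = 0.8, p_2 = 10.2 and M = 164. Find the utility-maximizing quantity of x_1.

MRS = (x_2−8)/(x_1−6). Tangency with p_1/p_2 gives x_2−8 = (p_1/p_2)·(x_1−6).
After buying the subsistence bundle (6, 8), a share 0.5 of the remaining income goes to x_1: x_1* = 6 + 0.5·(M − 6p_1 − 8p_2)/p_1.
Discretionary income = 164 − 6·0.8 − 8·10.2 = 77.6; x_1* = 6 + 0.5·77.6/0.8 = 54.5.

x_1* = 54.5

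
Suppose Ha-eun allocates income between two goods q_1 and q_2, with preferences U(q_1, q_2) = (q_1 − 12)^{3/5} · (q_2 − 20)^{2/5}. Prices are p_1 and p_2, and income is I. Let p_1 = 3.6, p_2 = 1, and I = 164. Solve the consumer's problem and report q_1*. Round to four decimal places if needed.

q_1* = 28.8

Substituting into the budget: q_1* = 12 + 0.6·(I − 12·p_1 − 20·p_2)/p_1, and q_2* = 20 + 0.4·(…)/p_2.
Discretionary income = 164 − 12·3.6 − 20·1 = 100.8; q_1* = 12 + 0.6·100.8/3.6 = 28.8.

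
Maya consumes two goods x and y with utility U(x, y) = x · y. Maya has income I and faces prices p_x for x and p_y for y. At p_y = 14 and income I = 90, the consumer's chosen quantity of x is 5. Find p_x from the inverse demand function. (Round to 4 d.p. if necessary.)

p_x = 9

Tangency: MRS = y/x = p_x/p_y.
Rearranging, p_y·y = p_x·x. Substituting into the budget gives p_x·x·(1 + 1) = I.
Demand: x*(p_x,p_y,I) = 0.5·I/p_x and y* = 0.5·I/p_y.
Set x* = 5 in the demand function and solve for p_x: p_x = 9.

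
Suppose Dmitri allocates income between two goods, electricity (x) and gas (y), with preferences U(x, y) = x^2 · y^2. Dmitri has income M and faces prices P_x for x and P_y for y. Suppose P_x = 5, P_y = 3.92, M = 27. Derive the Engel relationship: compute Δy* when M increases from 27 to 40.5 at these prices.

Tangency: MRS = y/x = P_x/P_y.
Rearranging, P_y·y = P_x·x. Substituting into the budget gives P_x·x·(1 + 1) = M.
Demand: x*(P_x,P_y,M) = 0.5·M/P_x and y* = 0.5·M/P_y.
At P_x=5, P_y=3.92, M=27: y* = 0.5·27/3.92 = 3.4439.
At M' = 40.5: y* = 5.1658. Change: 5.1658 − 3.4439 = 1.7219.

Δy* = 1.7219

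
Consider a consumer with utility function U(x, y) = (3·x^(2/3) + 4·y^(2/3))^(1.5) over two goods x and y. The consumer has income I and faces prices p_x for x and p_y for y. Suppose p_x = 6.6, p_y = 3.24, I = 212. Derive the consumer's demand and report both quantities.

x* = 2.9643, y* = 59.3936

Numerically y/x = 20.036091, so x* = 212/(6.6 + 3.24·20.036091) = 2.9643 and y* = 20.036091·2.9643 = 59.3936.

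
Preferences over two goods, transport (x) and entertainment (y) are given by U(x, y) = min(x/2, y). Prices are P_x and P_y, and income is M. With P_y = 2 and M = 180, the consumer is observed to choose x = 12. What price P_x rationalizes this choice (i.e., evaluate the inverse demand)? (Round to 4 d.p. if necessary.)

With perfect complements, no substitution: consume in ratio x:y = 2:1.
Budget: P_x·x + P_y·(1/2)·x = M, so (2·P_x + P_y)·x = 2·M.
Demand: x*(P_x,P_y,M) = 2·M/(2·P_x + P_y), y* = M/(2·P_x + P_y).
Set x* = 12 in the demand function and solve for P_x: P_x = 14.

P_x = 14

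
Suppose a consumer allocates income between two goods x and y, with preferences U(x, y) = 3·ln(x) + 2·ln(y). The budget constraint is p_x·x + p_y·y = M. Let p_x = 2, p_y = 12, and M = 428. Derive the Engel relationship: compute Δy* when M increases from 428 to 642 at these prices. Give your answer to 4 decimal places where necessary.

Δy* = 7.1333

The MRS is (3/2)·y/x. Set MRS = p_x/p_y.
Rearranging, p_y·y = (2/3)·p_x·x. Substituting into the budget gives p_x·x·(1 + (2/3)) = M.
Demand: x*(p_x,p_y,M) = 0.6·M/p_x and y* = 0.4·M/p_y.
At p_x=2, p_y=12, M=428: y* = 0.4·428/12 = 14.2667.
At M' = 642: y* = 21.4. Change: 21.4 − 14.2667 = 7.1333.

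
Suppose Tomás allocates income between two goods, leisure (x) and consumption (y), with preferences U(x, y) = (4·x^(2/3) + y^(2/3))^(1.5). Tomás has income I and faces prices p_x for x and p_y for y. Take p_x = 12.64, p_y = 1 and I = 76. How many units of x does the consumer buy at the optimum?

x* = 1.7197

From the CES first-order condition, 4·(y/x)^(1/3) = p_x/p_y.
Hence y/x = ((1/4)·p_x/p_y)^(1/(1/3)), i.e. raised to the 3 power.
With the ratio pinned down, the budget gives x* = I/(p_x + p_y·(y/x)) and y* = (y/x)·x*.
Numerically y/x = 31.554496, so x* = 76/(12.64 + 1·31.554496) = 1.7197.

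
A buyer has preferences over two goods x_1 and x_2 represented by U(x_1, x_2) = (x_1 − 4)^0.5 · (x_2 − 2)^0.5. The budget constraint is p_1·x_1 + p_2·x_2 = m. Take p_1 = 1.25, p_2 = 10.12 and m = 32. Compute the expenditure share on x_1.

share on x_1 = 0.2619

MRS = (x_2−2)/(x_1−4). Tangency with p_1/p_2 gives x_2−2 = (p_1/p_2)·(x_1−4).
After buying the subsistence bundle (4, 2), a share 0.5 of the remaining income goes to x_1: x_1* = 4 + 0.5·(m − 4p_1 − 2p_2)/p_1.
Discretionary income = 32 − 4·1.25 − 2·10.12 = 6.76; x_1* = 4 + 0.5·6.76/1.25 = 6.704; x_2* = 2 + 0.5·6.76/10.12 = 2.334.
Expenditure on x_1: 1.25·6.704 = 8.38; share = 0.2619.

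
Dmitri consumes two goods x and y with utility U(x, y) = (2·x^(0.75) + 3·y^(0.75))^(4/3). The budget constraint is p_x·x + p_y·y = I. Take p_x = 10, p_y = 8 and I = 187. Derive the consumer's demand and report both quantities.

x* = 1.7175, y* = 21.2281

Substitute y = (y/x)·x into the budget: x* = I/(p_x + p_y·(y/x)).
Numerically y/x = 12.359619, so x* = 187/(10 + 8·12.359619) = 1.7175 and y* = 12.359619·1.7175 = 21.2281.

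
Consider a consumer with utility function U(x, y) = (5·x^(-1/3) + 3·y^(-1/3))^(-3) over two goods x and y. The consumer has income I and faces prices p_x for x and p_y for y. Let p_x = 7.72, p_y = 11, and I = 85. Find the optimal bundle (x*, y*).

Numerically y/x = 0.522735, so x* = 85/(7.72 + 11·0.522735) = 6.3103 and y* = 0.522735·6.3103 = 3.2986.

x* = 6.3103, y* = 3.2986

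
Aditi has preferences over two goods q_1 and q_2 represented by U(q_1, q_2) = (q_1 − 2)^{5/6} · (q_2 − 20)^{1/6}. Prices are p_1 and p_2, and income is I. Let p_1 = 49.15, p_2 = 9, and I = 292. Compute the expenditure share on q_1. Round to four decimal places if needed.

Let q_1' = q_1−2, q_2' = q_2−20. MRS = 5·q_2'/q_1' = p_1/p_2.
Substituting into the budget: q_1* = 2 + 5/6·(I − 2·p_1 − 20·p_2)/p_1, and q_2* = 20 + 1/6·(…)/p_2.
Discretionary income = 292 − 2·49.15 − 20·9 = 13.7; q_1* = 2 + 5/6·13.7/49.15 = 2.2323; q_2* = 20 + 1/6·13.7/9 = 20.2537.
Expenditure on q_1: 49.15·2.2323 = 109.7167; share = 0.3757.

share on q_1 = 0.3757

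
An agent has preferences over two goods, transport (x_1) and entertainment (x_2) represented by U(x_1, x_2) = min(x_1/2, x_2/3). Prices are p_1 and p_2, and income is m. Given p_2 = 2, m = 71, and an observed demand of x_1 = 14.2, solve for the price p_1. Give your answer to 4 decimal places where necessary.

Leontief preferences: the optimum is at the kink where x_1/2 = x_2/3, i.e. x_2 = (3/2)·x_1.
Budget: p_1·x_1 + p_2·(3/2)·x_1 = m, so (2·p_1 + 3·p_2)·x_1 = 2·m.
Demand: x_1*(p_1,p_2,m) = 2·m/(2·p_1 + 3·p_2), x_2* = 3·m/(2·p_1 + 3·p_2).
Set x_1* = 14.2 in the demand function and solve for p_1: p_1 = 2.

p_1 = 2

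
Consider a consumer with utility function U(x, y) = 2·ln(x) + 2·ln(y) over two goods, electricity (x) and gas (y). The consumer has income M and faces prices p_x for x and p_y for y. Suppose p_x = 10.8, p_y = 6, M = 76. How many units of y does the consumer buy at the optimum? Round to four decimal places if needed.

Tangency: MRS = y/x = p_x/p_y.
So 2·p_y·y = 2·p_x·x; combined with the budget, a share 0.5 of income goes to x.
Demand: x*(p_x,p_y,M) = 0.5·M/p_x and y* = 0.5·M/p_y.
At p_x=10.8, p_y=6, M=76: y* = 0.5·76/6 = 6.3333.

y* = 6.3333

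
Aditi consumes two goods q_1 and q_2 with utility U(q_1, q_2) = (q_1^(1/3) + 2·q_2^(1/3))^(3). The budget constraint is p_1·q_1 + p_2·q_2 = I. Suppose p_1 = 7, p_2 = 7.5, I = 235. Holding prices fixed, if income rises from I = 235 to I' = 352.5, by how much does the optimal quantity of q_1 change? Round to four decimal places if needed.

From the CES first-order condition, (1/2)·(q_2/q_1)^(2/3) = p_1/p_2.
Solve for the ratio: q_2/q_1 = [2·p_1/p_2]^(1.5).
Substitute q_2 = (q_2/q_1)·q_1 into the budget: q_1* = I/(p_1 + p_2·(q_2/q_1)).
Numerically q_2/q_1 = 2.550352, so q_1* = 235/(7 + 7.5·2.550352) = 8.9943.
At I' = 352.5: q_1* = 13.4915. Change: 13.4915 − 8.9943 = 4.4972.

Δq_1* = 4.4972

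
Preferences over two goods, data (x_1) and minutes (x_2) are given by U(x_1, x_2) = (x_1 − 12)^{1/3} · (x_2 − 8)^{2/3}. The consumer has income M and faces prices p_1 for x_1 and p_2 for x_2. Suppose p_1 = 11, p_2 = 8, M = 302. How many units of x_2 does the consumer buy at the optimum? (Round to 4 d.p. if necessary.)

MRS = (1/2)·(x_2−8)/(x_1−12). Tangency with p_1/p_2 gives x_2−8 = 2·(p_1/p_2)·(x_1−12).
Substituting into the budget: x_1* = 12 + 1/3·(M − 12·p_1 − 8·p_2)/p_1, and x_2* = 8 + 2/3·(…)/p_2.
Discretionary income = 302 − 12·11 − 8·8 = 106; x_2* = 8 + 2/3·106/8 = 16.8333.

x_2* = 16.8333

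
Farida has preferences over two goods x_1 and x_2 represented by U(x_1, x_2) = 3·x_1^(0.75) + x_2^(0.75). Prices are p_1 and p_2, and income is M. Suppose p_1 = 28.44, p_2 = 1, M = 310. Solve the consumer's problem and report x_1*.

x_1* = 0.0382

Numerically x_2/x_1 = 8076.688796, so x_1* = 310/(28.44 + 1·8076.688796) = 0.0382.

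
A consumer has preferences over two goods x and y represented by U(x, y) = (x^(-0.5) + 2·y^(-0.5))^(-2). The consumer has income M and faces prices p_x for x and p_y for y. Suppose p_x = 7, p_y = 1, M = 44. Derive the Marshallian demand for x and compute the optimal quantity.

From the CES first-order condition, (1/2)·(y/x)^(1.5) = p_x/p_y.
Solve for the ratio: y/x = [2·p_x/p_y]^(2/3).
Substitute y = (y/x)·x into the budget: x* = M/(p_x + p_y·(y/x)).
Numerically y/x = 5.808786, so x* = 44/(7 + 1·5.808786) = 3.4351.

x* = 3.4351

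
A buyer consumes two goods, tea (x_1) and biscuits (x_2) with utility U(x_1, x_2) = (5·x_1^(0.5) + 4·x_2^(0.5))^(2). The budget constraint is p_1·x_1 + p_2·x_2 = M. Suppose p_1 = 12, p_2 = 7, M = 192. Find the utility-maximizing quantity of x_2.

x_2* = 14.3496

MRS = MU_x_1/MU_x_2 = (5/4)·(x_2/x_1)^(0.5). Set equal to p_1/p_2.
Solve for the ratio: x_2/x_1 = [(4/5)·p_1/p_2]^(2).
Substitute x_2 = (x_2/x_1)·x_1 into the budget: x_1* = M/(p_1 + p_2·(x_2/x_1)).
Numerically x_2/x_1 = 1.880816, so x_1* = 192/(12 + 7·1.880816) = 7.6294 and x_2* = 1.880816·7.6294 = 14.3496.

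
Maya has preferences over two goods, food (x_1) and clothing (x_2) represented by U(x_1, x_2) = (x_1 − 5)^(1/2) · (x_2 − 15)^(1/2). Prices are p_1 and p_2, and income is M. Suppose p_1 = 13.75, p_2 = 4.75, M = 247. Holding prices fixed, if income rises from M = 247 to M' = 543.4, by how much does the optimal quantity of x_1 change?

Δx_1* = 10.7782

Let x_1' = x_1−5, x_2' = x_2−15. MRS = x_2'/x_1' = p_1/p_2.
Substituting into the budget: x_1* = 5 + 0.5·(M − 5·p_1 − 15·p_2)/p_1, and x_2* = 15 + 0.5·(…)/p_2.
Discretionary income = 247 − 5·13.75 − 15·4.75 = 107; x_1* = 5 + 0.5·107/13.75 = 8.8909.
At M' = 543.4: x_1* = 19.6691. Change: 19.6691 − 8.8909 = 10.7782.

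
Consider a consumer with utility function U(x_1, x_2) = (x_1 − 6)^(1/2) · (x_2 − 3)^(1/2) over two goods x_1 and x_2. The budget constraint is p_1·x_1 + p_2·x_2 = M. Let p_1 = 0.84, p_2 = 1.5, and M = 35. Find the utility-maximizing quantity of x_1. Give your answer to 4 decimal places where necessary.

x_1* = 21.1548

Let x_1' = x_1−6, x_2' = x_2−3. MRS = x_2'/x_1' = p_1/p_2.
Substituting into the budget: x_1* = 6 + 0.5·(M − 6·p_1 − 3·p_2)/p_1, and x_2* = 3 + 0.5·(…)/p_2.
Discretionary income = 35 − 6·0.84 − 3·1.5 = 25.46; x_1* = 6 + 0.5·25.46/0.84 = 21.1548.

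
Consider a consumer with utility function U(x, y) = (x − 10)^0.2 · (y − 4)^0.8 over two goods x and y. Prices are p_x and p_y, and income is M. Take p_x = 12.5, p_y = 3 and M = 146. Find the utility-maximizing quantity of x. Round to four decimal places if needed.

x* = 10.144

Let x' = x−10, y' = y−4. MRS = (1/4)·y'/x' = p_x/p_y.
After buying the subsistence bundle (10, 4), a share 0.2 of the remaining income goes to x: x* = 10 + 0.2·(M − 10p_x − 4p_y)/p_x.
Discretionary income = 146 − 10·12.5 − 4·3 = 9; x* = 10 + 0.2·9/12.5 = 10.144.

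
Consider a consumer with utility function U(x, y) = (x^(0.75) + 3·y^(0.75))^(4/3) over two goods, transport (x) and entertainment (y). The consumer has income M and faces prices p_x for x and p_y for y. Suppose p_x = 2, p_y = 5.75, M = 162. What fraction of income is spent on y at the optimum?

share on y = 0.7732

Numerically y/x = 1.185588, so x* = 162/(2 + 5.75·1.185588) = 18.3733 and y* = 1.185588·18.3733 = 21.7832.
Expenditure on y: 5.75·21.7832 = 125.2533; share = 0.7732.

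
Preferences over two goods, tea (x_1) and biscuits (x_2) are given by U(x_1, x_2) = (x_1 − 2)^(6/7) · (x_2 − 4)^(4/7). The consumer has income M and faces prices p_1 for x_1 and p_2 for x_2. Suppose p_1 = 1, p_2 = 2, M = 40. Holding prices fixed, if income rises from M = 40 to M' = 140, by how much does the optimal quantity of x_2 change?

Let x_1' = x_1−2, x_2' = x_2−4. MRS = (3/2)·x_2'/x_1' = p_1/p_2.
Substituting into the budget: x_1* = 2 + 0.6·(M − 2·p_1 − 4·p_2)/p_1, and x_2* = 4 + 0.4·(…)/p_2.
Discretionary income = 40 − 2·1 − 4·2 = 30; x_2* = 4 + 0.4·30/2 = 10.
At M' = 140: x_2* = 30. Change: 30 − 10 = 20.

Δx_2* = 20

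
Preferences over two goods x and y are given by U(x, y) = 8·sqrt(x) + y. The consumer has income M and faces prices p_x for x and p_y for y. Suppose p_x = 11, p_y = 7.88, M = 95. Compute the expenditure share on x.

MU_x = 4/√x, MU_y = 1. Tangency: 4/√x = p_x/p_y.
Thus x* = (4·p_y/p_x)² — independent of M — with the rest of income spent on y.
Plugging in: x* = (4·7.88/11)² = 8.2108, y* = 0.594.
Expenditure on x: 11·8.2108 = 90.3191; share = 0.9507.

share on x = 0.9507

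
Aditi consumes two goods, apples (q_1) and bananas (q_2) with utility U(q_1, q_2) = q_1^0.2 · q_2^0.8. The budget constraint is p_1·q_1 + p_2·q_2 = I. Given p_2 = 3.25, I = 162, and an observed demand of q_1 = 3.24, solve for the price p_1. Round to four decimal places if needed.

The MRS is (1/4)·q_2/q_1. Set MRS = p_1/p_2.
So 0.2·p_2·q_2 = 0.8·p_1·q_1; combined with the budget, a share 0.2 of income goes to q_1.
Demand: q_1*(p_1,p_2,I) = 0.2·I/p_1 and q_2* = 0.8·I/p_2.
Set q_1* = 3.24 in the demand function and solve for p_1: p_1 = 10.

p_1 = 10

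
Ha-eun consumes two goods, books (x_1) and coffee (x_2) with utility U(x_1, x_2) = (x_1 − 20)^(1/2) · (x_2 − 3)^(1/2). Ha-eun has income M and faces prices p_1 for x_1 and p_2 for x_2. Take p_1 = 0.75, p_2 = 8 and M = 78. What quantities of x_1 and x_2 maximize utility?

Let x_1' = x_1−20, x_2' = x_2−3. MRS = x_2'/x_1' = p_1/p_2.
Substituting into the budget: x_1* = 20 + 0.5·(M − 20·p_1 − 3·p_2)/p_1, and x_2* = 3 + 0.5·(…)/p_2.
Discretionary income = 78 − 20·0.75 − 3·8 = 39; x_1* = 20 + 0.5·39/0.75 = 46; x_2* = 3 + 0.5·39/8 = 5.4375.

x_1* = 46, x_2* = 5.4375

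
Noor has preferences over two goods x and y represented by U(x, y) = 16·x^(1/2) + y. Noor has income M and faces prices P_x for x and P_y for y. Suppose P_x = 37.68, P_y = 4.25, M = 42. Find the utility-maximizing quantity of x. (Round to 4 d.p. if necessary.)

x* = 0.8142

Plugging in: x* = (8·4.25/37.68)² = 0.8142.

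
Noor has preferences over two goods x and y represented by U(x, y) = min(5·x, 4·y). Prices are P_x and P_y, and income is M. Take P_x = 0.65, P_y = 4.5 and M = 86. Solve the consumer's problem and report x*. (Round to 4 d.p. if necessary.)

With perfect complements, no substitution: consume in ratio x:y = 4:5.
Budget: P_x·x + P_y·(5/4)·x = M, so (4·P_x + 5·P_y)·x = 4·M.
Demand: x*(P_x,P_y,M) = 4·M/(4·P_x + 5·P_y), y* = 5·M/(4·P_x + 5·P_y).
Here 4·0.65 + 5·4.5 = 25.1, giving x* = 13.7052.

x* = 13.7052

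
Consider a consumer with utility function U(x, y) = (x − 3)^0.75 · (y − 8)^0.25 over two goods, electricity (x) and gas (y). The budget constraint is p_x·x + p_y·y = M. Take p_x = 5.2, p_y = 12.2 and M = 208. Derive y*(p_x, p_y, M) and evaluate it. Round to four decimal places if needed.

y* = 9.9426

This is Cobb-Douglas in (x−3, y−8): tangency gives 0.75·p_y·(y−8) = 0.25·p_x·(x−3).
After buying the subsistence bundle (3, 8), a share 0.75 of the remaining income goes to x: x* = 3 + 0.75·(M − 3p_x − 8p_y)/p_x.
Discretionary income = 208 − 3·5.2 − 8·12.2 = 94.8; y* = 8 + 0.25·94.8/12.2 = 9.9426.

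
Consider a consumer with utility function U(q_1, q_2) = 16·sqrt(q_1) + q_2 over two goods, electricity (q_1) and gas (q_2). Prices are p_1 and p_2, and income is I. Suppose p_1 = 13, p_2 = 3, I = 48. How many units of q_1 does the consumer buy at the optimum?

Utility is quasi-linear in q_2; the FOC for q_1 is 8/√q_1 = p_1/p_2.
Thus q_1* = (8·p_2/p_1)² — independent of I — with the rest of income spent on q_2.
Plugging in: q_1* = (8·3/13)² = 3.4083.

q_1* = 3.4083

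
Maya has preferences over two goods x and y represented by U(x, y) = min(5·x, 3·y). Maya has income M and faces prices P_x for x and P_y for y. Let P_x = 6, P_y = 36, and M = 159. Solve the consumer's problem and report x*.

x* = 2.4091

With perfect complements, no substitution: consume in ratio x:y = 3:5.
Budget: P_x·x + P_y·(5/3)·x = M, so (3·P_x + 5·P_y)·x = 3·M.
Demand: x*(P_x,P_y,M) = 3·M/(3·P_x + 5·P_y), y* = 5·M/(3·P_x + 5·P_y).
Here 3·6 + 5·36 = 198, giving x* = 2.4091.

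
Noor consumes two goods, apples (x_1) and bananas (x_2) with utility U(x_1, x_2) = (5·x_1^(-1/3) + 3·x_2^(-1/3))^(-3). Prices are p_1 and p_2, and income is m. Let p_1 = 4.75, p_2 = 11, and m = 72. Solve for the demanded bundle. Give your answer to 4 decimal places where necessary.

x_1* = 8.2336, x_2* = 2.99

From the CES first-order condition, (5/3)·(x_2/x_1)^(4/3) = p_1/p_2.
Solve for the ratio: x_2/x_1 = [(3/5)·p_1/p_2]^(0.75).
With the ratio pinned down, the budget gives x_1* = m/(p_1 + p_2·(x_2/x_1)) and x_2* = (x_2/x_1)·x_1*.
Numerically x_2/x_1 = 0.363153, so x_1* = 72/(4.75 + 11·0.363153) = 8.2336 and x_2* = 0.363153·8.2336 = 2.99.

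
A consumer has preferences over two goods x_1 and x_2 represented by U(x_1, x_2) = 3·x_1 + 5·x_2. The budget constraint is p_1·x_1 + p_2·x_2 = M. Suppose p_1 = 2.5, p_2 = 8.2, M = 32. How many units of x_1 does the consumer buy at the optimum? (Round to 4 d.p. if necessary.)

x_1* = 12.8

Perfect substitutes: compare marginal utility per dollar. 3/p_1 vs 5/p_2 → 1.2 vs 0.6098.
x_1 gives more utility per dollar, so spend all income on x_1: x_1* = M/p_1, x_2* = 0.
Numerically: x_1* = 12.8, x_2* = 0.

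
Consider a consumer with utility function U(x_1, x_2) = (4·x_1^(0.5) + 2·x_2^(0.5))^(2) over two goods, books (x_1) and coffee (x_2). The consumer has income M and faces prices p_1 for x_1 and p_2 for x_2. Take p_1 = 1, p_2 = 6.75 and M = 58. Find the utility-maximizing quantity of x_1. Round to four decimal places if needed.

From the CES first-order condition, 2·(x_2/x_1)^(0.5) = p_1/p_2.
Hence x_2/x_1 = ((1/2)·p_1/p_2)^(1/(0.5)), i.e. raised to the 2 power.
With the ratio pinned down, the budget gives x_1* = M/(p_1 + p_2·(x_2/x_1)) and x_2* = (x_2/x_1)·x_1*.
Numerically x_2/x_1 = 0.005487, so x_1* = 58/(1 + 6.75·0.005487) = 55.9286.

x_1* = 55.9286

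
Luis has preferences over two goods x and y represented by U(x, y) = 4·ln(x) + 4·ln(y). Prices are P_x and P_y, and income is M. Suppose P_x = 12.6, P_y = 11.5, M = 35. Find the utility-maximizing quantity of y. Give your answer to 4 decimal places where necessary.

y* = 1.5217

Tangency: MRS = y/x = P_x/P_y.
So 4·P_y·y = 4·P_x·x; combined with the budget, a share 0.5 of income goes to x.
Demand: x*(P_x,P_y,M) = 0.5·M/P_x and y* = 0.5·M/P_y.
At P_x=12.6, P_y=11.5, M=35: y* = 0.5·35/11.5 = 1.5217.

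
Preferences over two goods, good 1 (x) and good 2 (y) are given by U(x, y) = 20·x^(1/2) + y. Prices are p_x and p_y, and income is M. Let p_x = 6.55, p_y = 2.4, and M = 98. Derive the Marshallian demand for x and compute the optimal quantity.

x* = 13.4258

Solve: √x = 10·p_y/p_x, so x*(p_x,p_y) = (10·p_y/p_x)², and y* = (M − p_x·x*)/p_y.
Plugging in: x* = (10·2.4/6.55)² = 13.4258.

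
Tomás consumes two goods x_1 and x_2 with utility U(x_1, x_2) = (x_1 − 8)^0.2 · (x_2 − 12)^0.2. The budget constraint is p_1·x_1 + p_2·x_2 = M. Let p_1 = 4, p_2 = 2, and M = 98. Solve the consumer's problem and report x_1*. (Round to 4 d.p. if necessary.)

x_1* = 13.25

This is Cobb-Douglas in (x_1−8, x_2−12): tangency gives 0.2·p_2·(x_2−12) = 0.2·p_1·(x_1−8).
Substituting into the budget: x_1* = 8 + 0.5·(M − 8·p_1 − 12·p_2)/p_1, and x_2* = 12 + 0.5·(…)/p_2.
Discretionary income = 98 − 8·4 − 12·2 = 42; x_1* = 8 + 0.5·42/4 = 13.25.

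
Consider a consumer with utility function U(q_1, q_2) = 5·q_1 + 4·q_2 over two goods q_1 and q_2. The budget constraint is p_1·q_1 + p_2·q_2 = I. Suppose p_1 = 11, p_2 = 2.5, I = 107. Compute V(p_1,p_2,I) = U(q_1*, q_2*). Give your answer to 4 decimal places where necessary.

Linear utility — the consumer picks whichever good has higher MU/price: 5/11 = 0.4545 vs 4/2.5 = 1.6.
q_2 gives more utility per dollar, so spend all income on q_2: q_2* = I/p_2, q_1* = 0.
Numerically: q_1* = 0, q_2* = 42.8.
Utility at the optimum: U(0, 42.8) = 171.2.

V = 171.2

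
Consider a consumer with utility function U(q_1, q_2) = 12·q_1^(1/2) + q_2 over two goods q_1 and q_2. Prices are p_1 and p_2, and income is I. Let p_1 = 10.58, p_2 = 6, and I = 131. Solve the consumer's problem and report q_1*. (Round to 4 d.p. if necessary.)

MU_q_1 = 6/√q_1, MU_q_2 = 1. Tangency: 6/√q_1 = p_1/p_2.
Solve: √q_1 = 6·p_2/p_1, so q_1*(p_1,p_2) = (6·p_2/p_1)², and q_2* = (I − p_1·q_1*)/p_2.
Plugging in: q_1* = (6·6/10.58)² = 11.578.

q_1* = 11.578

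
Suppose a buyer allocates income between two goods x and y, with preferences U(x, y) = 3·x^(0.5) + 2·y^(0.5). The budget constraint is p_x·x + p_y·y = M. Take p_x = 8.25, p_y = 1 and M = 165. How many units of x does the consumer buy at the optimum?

x* = 4.2857

With the ratio pinned down, the budget gives x* = M/(p_x + p_y·(y/x)) and y* = (y/x)·x*.
Numerically y/x = 30.25, so x* = 165/(8.25 + 1·30.25) = 4.2857.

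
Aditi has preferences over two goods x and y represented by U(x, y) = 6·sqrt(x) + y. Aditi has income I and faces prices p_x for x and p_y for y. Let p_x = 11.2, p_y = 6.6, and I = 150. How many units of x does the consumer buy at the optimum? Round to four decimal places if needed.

x* = 3.1253

Set MRS = p_x/p_y: 3·x^(−1/2) = p_x/p_y.
Thus x* = (3·p_y/p_x)² — independent of I — with the rest of income spent on y.
Plugging in: x* = (3·6.6/11.2)² = 3.1253.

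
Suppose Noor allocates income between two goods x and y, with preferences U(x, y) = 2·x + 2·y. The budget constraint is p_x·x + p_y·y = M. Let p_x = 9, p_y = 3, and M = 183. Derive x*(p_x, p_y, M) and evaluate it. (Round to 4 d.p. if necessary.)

Perfect substitutes: compare marginal utility per dollar. 2/p_x vs 2/p_y → 0.2222 vs 0.6667.
y gives more utility per dollar, so spend all income on y: y* = M/p_y, x* = 0.
Numerically: x* = 0, y* = 61.

x* = 0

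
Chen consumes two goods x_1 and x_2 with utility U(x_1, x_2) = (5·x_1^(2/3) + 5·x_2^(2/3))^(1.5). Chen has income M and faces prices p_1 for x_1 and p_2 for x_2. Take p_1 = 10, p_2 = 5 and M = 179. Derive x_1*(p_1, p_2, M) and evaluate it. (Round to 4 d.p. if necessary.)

x_1* = 3.58

MRS = MU_x_1/MU_x_2 = (x_2/x_1)^(1/3). Set equal to p_1/p_2.
Hence x_2/x_1 = (p_1/p_2)^(1/(1/3)), i.e. raised to the 3 power.
With the ratio pinned down, the budget gives x_1* = M/(p_1 + p_2·(x_2/x_1)) and x_2* = (x_2/x_1)·x_1*.
Numerically x_2/x_1 = 8, so x_1* = 179/(10 + 5·8) = 3.58.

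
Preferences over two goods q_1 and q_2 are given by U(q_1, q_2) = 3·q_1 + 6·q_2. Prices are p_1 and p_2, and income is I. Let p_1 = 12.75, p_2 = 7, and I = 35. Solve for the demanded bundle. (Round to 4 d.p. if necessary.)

q_1* = 0, q_2* = 5

Linear utility — the consumer picks whichever good has higher MU/price: 3/12.75 = 0.2353 vs 6/7 = 0.8571.
q_2 gives more utility per dollar, so spend all income on q_2: q_2* = I/p_2, q_1* = 0.
Numerically: q_1* = 0, q_2* = 5.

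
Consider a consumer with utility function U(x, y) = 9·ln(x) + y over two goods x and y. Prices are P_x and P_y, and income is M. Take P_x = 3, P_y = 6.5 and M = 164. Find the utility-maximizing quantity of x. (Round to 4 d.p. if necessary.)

x* = 19.5

So x*(P_x,P_y) = 9·P_y/P_x, independent of income; and y* = (M − 9·P_y)/P_y.
At the given prices: x* = 9·6.5/3 = 19.5.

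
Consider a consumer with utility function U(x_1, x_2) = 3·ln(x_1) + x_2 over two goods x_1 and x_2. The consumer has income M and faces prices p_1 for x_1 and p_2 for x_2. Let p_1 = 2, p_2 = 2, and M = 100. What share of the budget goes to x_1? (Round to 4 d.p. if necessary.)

Set MRS = p_1/p_2: (3/x_1)/1 = p_1/p_2.
So x_1*(p_1,p_2) = 3·p_2/p_1, independent of income; and x_2* = (M − 3·p_2)/p_2.
At the given prices: x_1* = 3·2/2 = 3, and x_2* = 47.
Expenditure on x_1: 2·3 = 6; share = 0.06.

share on x_1 = 0.06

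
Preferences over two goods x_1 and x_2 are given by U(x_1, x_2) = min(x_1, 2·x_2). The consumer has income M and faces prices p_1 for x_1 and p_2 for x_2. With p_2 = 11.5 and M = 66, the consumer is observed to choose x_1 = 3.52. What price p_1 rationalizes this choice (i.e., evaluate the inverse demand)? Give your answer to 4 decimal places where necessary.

Leontief preferences: the optimum is at the kink where x_1/2 = x_2/1, i.e. x_2 = (1/2)·x_1.
Budget: p_1·x_1 + p_2·(1/2)·x_1 = M, so (2·p_1 + p_2)·x_1 = 2·M.
Demand: x_1*(p_1,p_2,M) = 2·M/(2·p_1 + p_2), x_2* = M/(2·p_1 + p_2).
Set x_1* = 3.52 in the demand function and solve for p_1: p_1 = 13.

p_1 = 13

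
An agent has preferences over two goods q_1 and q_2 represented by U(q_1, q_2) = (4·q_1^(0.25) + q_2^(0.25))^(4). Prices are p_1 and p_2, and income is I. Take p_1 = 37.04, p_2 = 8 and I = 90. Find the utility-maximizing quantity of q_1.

MU_q_1 ∝ 4·q_1^(-0.75), MU_q_2 ∝ q_2^(-0.75), so MRS = 4·(q_2/q_1)^(0.75) = p_1/p_2.
Solve for the ratio: q_2/q_1 = [(1/4)·p_1/p_2]^(4/3).
Substitute q_2 = (q_2/q_1)·q_1 into the budget: q_1* = I/(p_1 + p_2·(q_2/q_1)).
Numerically q_2/q_1 = 1.215331, so q_1* = 90/(37.04 + 8·1.215331) = 1.9246.

q_1* = 1.9246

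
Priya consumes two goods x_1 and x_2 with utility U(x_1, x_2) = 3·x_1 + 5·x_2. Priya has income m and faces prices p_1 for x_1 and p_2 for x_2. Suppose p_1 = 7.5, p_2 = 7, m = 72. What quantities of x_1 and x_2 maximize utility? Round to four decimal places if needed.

Linear utility — the consumer picks whichever good has higher MU/price: 3/7.5 = 0.4 vs 5/7 = 0.7143.
x_2 gives more utility per dollar, so spend all income on x_2: x_2* = m/p_2, x_1* = 0.
Numerically: x_1* = 0, x_2* = 10.2857.

x_1* = 0, x_2* = 10.2857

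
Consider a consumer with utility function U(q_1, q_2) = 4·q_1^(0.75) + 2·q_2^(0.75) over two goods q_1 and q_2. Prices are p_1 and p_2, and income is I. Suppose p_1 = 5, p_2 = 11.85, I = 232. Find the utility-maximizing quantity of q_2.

MU_q_1 ∝ 4·q_1^(-0.25), MU_q_2 ∝ 2·q_2^(-0.25), so MRS = 2·(q_2/q_1)^(0.25) = p_1/p_2.
Hence q_2/q_1 = ((1/2)·p_1/p_2)^(1/(0.25)), i.e. raised to the 4 power.
With the ratio pinned down, the budget gives q_1* = I/(p_1 + p_2·(q_2/q_1)) and q_2* = (q_2/q_1)·q_1*.
Numerically q_2/q_1 = 0.001981, so q_1* = 232/(5 + 11.85·0.001981) = 46.1832 and q_2* = 0.001981·46.1832 = 0.0915.

q_2* = 0.0915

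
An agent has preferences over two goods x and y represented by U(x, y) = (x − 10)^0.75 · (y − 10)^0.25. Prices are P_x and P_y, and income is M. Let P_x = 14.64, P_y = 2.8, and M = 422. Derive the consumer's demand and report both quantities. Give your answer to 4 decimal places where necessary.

Let x' = x−10, y' = y−10. MRS = 3·y'/x' = P_x/P_y.
After buying the subsistence bundle (10, 10), a share 0.75 of the remaining income goes to x: x* = 10 + 0.75·(M − 10P_x − 10P_y)/P_x.
Discretionary income = 422 − 10·14.64 − 10·2.8 = 247.6; x* = 10 + 0.75·247.6/14.64 = 22.6844; y* = 10 + 0.25·247.6/2.8 = 32.1071.

x* = 22.6844, y* = 32.1071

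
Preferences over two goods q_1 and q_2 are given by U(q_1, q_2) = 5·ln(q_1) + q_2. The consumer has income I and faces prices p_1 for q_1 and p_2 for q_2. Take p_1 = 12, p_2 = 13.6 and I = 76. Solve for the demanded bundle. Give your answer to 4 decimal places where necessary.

q_1* = 5.6667, q_2* = 0.5882

Set MRS = p_1/p_2: (5/q_1)/1 = p_1/p_2.
So q_1*(p_1,p_2) = 5·p_2/p_1, independent of income; and q_2* = (I − 5·p_2)/p_2.
At the given prices: q_1* = 5·13.6/12 = 5.6667, and q_2* = 0.5882.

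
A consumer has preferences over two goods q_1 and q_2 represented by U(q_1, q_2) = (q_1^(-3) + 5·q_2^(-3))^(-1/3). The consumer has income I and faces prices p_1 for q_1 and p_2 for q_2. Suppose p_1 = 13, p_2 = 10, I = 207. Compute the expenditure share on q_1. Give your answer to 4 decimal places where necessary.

share on q_1 = 0.4488

With the ratio pinned down, the budget gives q_1* = I/(p_1 + p_2·(q_2/q_1)) and q_2* = (q_2/q_1)·q_1*.
Numerically q_2/q_1 = 1.596718, so q_1* = 207/(13 + 10·1.596718) = 7.146 and q_2* = 1.596718·7.146 = 11.4102.
Expenditure on q_1: 13·7.146 = 92.8982; share = 0.4488.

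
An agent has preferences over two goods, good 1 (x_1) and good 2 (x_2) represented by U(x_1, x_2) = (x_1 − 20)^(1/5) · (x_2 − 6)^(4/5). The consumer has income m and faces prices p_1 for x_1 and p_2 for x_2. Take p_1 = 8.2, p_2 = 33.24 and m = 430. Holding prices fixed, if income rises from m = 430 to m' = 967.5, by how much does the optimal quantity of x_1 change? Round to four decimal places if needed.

Δx_1* = 13.1098

After buying the subsistence bundle (20, 6), a share 0.2 of the remaining income goes to x_1: x_1* = 20 + 0.2·(m − 20p_1 − 6p_2)/p_1.
Discretionary income = 430 − 20·8.2 − 6·33.24 = 66.56; x_1* = 20 + 0.2·66.56/8.2 = 21.6234.
At m' = 967.5: x_1* = 34.7332. Change: 34.7332 − 21.6234 = 13.1098.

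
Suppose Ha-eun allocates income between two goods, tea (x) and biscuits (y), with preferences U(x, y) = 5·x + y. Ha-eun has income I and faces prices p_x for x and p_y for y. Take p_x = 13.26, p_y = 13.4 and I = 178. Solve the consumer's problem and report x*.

Linear utility — the consumer picks whichever good has higher MU/price: 5/13.26 = 0.3771 vs 1/13.4 = 0.0746.
x gives more utility per dollar, so spend all income on x: x* = I/p_x, y* = 0.
Numerically: x* = 13.4238, y* = 0.

x* = 13.4238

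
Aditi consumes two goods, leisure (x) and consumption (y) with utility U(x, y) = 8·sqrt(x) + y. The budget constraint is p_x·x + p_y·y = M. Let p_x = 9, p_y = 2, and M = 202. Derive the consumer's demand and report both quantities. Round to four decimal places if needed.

x* = 0.7901, y* = 97.4444

Set MRS = p_x/p_y: 4·x^(−1/2) = p_x/p_y.
Thus x* = (4·p_y/p_x)² — independent of M — with the rest of income spent on y.
Plugging in: x* = (4·2/9)² = 0.7901, y* = 97.4444.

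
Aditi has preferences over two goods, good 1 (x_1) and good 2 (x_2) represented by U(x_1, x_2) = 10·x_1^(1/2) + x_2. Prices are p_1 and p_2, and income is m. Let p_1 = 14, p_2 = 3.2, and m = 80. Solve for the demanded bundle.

MU_x_1 = 5/√x_1, MU_x_2 = 1. Tangency: 5/√x_1 = p_1/p_2.
Thus x_1* = (5·p_2/p_1)² — independent of m — with the rest of income spent on x_2.
Plugging in: x_1* = (5·3.2/14)² = 1.3061, x_2* = 19.2857.

x_1* = 1.3061, x_2* = 19.2857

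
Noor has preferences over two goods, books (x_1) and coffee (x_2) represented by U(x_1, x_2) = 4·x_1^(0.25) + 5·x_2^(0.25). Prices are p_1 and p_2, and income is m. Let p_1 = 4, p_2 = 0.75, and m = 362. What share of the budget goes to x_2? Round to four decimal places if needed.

MRS = MU_x_1/MU_x_2 = (4/5)·(x_2/x_1)^(0.75). Set equal to p_1/p_2.
Hence x_2/x_1 = ((5/4)·p_1/p_2)^(1/(0.75)), i.e. raised to the 4/3 power.
With the ratio pinned down, the budget gives x_1* = m/(p_1 + p_2·(x_2/x_1)) and x_2* = (x_2/x_1)·x_1*.
Numerically x_2/x_1 = 12.547147, so x_1* = 362/(4 + 0.75·12.547147) = 26.9941 and x_2* = 12.547147·26.9941 = 338.6984.
Expenditure on x_2: 0.75·338.6984 = 254.0238; share = 0.7017.

share on x_2 = 0.7017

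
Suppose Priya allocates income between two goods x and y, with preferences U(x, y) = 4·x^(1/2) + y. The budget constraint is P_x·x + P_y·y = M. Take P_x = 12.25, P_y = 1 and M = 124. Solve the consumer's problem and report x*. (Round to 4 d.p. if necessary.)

MU_x = 2/√x, MU_y = 1. Tangency: 2/√x = P_x/P_y.
Solve: √x = 2·P_y/P_x, so x*(P_x,P_y) = (2·P_y/P_x)², and y* = (M − P_x·x*)/P_y.
Plugging in: x* = (2·1/12.25)² = 0.0267.

x* = 0.0267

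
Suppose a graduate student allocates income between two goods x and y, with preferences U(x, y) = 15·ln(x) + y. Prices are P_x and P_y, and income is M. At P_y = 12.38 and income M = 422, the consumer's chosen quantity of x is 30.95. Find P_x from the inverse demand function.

P_x = 6

MU_x = 15/x, MU_y = 1. Tangency: 15/x = P_x/P_y.
So x*(P_x,P_y) = 15·P_y/P_x, independent of income; and y* = (M − 15·P_y)/P_y.
Set x* = 30.95 in the demand function and solve for P_x: P_x = 6.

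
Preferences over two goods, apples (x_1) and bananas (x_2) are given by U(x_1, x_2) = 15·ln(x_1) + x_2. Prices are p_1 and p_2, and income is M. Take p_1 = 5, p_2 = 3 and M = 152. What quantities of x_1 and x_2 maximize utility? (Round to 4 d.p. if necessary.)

x_1* = 9, x_2* = 35.6667

Set MRS = p_1/p_2: (15/x_1)/1 = p_1/p_2.
So x_1*(p_1,p_2) = 15·p_2/p_1, independent of income; and x_2* = (M − 15·p_2)/p_2.
At the given prices: x_1* = 15·3/5 = 9, and x_2* = 35.6667.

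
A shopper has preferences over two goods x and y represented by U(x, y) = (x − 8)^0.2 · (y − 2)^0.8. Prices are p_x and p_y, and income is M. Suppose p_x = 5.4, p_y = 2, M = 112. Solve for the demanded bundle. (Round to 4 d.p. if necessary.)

x* = 10.4, y* = 27.92

Let x' = x−8, y' = y−2. MRS = (1/4)·y'/x' = p_x/p_y.
After buying the subsistence bundle (8, 2), a share 0.2 of the remaining income goes to x: x* = 8 + 0.2·(M − 8p_x − 2p_y)/p_x.
Discretionary income = 112 − 8·5.4 − 2·2 = 64.8; x* = 8 + 0.2·64.8/5.4 = 10.4; y* = 2 + 0.8·64.8/2 = 27.92.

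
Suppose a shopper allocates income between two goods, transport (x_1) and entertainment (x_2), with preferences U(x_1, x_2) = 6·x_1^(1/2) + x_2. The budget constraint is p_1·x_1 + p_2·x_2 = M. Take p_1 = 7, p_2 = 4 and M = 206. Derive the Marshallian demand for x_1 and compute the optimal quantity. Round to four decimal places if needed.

x_1* = 2.9388

Solve: √x_1 = 3·p_2/p_1, so x_1*(p_1,p_2) = (3·p_2/p_1)², and x_2* = (M − p_1·x_1*)/p_2.
Plugging in: x_1* = (3·4/7)² = 2.9388.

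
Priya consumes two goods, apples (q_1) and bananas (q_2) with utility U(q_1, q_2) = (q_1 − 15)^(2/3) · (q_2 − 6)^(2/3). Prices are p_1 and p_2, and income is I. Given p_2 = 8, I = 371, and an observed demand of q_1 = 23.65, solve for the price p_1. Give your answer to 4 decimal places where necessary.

p_1 = 10

MRS = (q_2−6)/(q_1−15). Tangency with p_1/p_2 gives q_2−6 = (p_1/p_2)·(q_1−15).
Substituting into the budget: q_1* = 15 + 0.5·(I − 15·p_1 − 6·p_2)/p_1, and q_2* = 6 + 0.5·(…)/p_2.
Set q_1* = 23.65 in the demand function and solve for p_1: p_1 = 10.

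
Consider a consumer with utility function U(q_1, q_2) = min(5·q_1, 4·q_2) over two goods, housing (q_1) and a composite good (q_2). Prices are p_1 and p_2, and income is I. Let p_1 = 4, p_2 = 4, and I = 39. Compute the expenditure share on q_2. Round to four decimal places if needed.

Leontief preferences: the optimum is at the kink where q_1/4 = q_2/5, i.e. q_2 = (5/4)·q_1.
Budget: p_1·q_1 + p_2·(5/4)·q_1 = I, so (4·p_1 + 5·p_2)·q_1 = 4·I.
Demand: q_1*(p_1,p_2,I) = 4·I/(4·p_1 + 5·p_2), q_2* = 5·I/(4·p_1 + 5·p_2).
Here 4·4 + 5·4 = 36, giving q_1* = 4.3333 and q_2* = 5.4167.
Expenditure on q_2: 4·5.4167 = 21.6667; share = 0.5556.

share on q_2 = 0.5556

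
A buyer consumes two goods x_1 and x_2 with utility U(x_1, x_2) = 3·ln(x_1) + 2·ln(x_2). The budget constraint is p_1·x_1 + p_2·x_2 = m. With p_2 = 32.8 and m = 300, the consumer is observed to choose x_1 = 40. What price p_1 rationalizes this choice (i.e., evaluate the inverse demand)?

MU_x_1/MU_x_2 = (3·x_2)/(2·x_1); tangency sets this equal to p_1/p_2.
Rearranging, p_2·x_2 = (2/3)·p_1·x_1. Substituting into the budget gives p_1·x_1·(1 + (2/3)) = m.
Demand: x_1*(p_1,p_2,m) = 0.6·m/p_1 and x_2* = 0.4·m/p_2.
Set x_1* = 40 in the demand function and solve for p_1: p_1 = 4.5.

p_1 = 4.5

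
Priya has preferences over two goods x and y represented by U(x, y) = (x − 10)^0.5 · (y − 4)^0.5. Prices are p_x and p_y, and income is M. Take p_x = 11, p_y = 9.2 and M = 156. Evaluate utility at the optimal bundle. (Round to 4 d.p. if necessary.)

Let x' = x−10, y' = y−4. MRS = y'/x' = p_x/p_y.
After buying the subsistence bundle (10, 4), a share 0.5 of the remaining income goes to x: x* = 10 + 0.5·(M − 10p_x − 4p_y)/p_x.
Discretionary income = 156 − 10·11 − 4·9.2 = 9.2; x* = 10 + 0.5·9.2/11 = 10.4182; y* = 4 + 0.5·9.2/9.2 = 4.5.
Utility at the optimum: U(10.4182, 4.5) = 0.4573.

V = 0.4573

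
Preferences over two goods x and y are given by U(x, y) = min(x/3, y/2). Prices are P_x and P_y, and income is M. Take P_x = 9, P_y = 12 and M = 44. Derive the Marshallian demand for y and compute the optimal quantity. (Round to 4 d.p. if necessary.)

y* = 1.7255

With perfect complements, no substitution: consume in ratio x:y = 3:2.
Budget: P_x·x + P_y·(2/3)·x = M, so (3·P_x + 2·P_y)·x = 3·M.
Demand: x*(P_x,P_y,M) = 3·M/(3·P_x + 2·P_y), y* = 2·M/(3·P_x + 2·P_y).
Here 3·9 + 2·12 = 51, giving y* = 1.7255.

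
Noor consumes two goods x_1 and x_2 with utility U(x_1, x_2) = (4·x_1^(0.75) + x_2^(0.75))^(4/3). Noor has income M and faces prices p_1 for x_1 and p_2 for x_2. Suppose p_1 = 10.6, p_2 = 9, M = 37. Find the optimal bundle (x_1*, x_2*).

With the ratio pinned down, the budget gives x_1* = M/(p_1 + p_2·(x_2/x_1)) and x_2* = (x_2/x_1)·x_1*.
Numerically x_2/x_1 = 0.007516, so x_1* = 37/(10.6 + 9·0.007516) = 3.4684 and x_2* = 0.007516·3.4684 = 0.0261.

x_1* = 3.4684, x_2* = 0.0261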